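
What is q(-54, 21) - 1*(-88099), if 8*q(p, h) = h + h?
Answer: 352417/4 ≈ 88104.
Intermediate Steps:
q(p, h) = h/4 (q(p, h) = (h + h)/8 = (2*h)/8 = h/4)
q(-54, 21) - 1*(-88099) = (¼)*21 - 1*(-88099) = 21/4 + 88099 = 352417/4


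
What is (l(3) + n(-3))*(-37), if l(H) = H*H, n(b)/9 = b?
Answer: 666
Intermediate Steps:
n(b) = 9*b
l(H) = H²
(l(3) + n(-3))*(-37) = (3² + 9*(-3))*(-37) = (9 - 27)*(-37) = -18*(-37) = 666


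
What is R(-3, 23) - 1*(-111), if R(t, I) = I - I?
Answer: 111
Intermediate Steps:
R(t, I) = 0
R(-3, 23) - 1*(-111) = 0 - 1*(-111) = 0 + 111 = 111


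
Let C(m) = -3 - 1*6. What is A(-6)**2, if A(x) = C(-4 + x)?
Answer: 81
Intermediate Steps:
C(m) = -9 (C(m) = -3 - 6 = -9)
A(x) = -9
A(-6)**2 = (-9)**2 = 81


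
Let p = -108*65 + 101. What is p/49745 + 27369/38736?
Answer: 121495169/214102480 ≈ 0.56746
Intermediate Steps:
p = -6919 (p = -7020 + 101 = -6919)
p/49745 + 27369/38736 = -6919/49745 + 27369/38736 = -6919*1/49745 + 27369*(1/38736) = -6919/49745 + 3041/4304 = 121495169/214102480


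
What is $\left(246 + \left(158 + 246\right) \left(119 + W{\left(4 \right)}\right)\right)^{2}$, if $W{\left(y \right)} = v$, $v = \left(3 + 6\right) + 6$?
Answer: $2957401924$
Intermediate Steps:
$v = 15$ ($v = 9 + 6 = 15$)
$W{\left(y \right)} = 15$
$\left(246 + \left(158 + 246\right) \left(119 + W{\left(4 \right)}\right)\right)^{2} = \left(246 + \left(158 + 246\right) \left(119 + 15\right)\right)^{2} = \left(246 + 404 \cdot 134\right)^{2} = \left(246 + 54136\right)^{2} = 54382^{2} = 2957401924$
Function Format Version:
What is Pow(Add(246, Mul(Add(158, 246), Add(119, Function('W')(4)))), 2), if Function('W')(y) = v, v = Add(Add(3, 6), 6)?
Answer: 2957401924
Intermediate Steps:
v = 15 (v = Add(9, 6) = 15)
Function('W')(y) = 15
Pow(Add(246, Mul(Add(158, 246), Add(119, Function('W')(4)))), 2) = Pow(Add(246, Mul(Add(158, 246), Add(119, 15))), 2) = Pow(Add(246, Mul(404, 134)), 2) = Pow(Add(246, 54136), 2) = Pow(54382, 2) = 2957401924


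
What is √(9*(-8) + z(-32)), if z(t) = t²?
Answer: 2*√238 ≈ 30.854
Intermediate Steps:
√(9*(-8) + z(-32)) = √(9*(-8) + (-32)²) = √(-72 + 1024) = √952 = 2*√238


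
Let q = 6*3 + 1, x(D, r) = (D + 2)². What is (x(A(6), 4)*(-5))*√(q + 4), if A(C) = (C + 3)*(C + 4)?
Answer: -42320*√23 ≈ -2.0296e+5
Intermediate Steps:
A(C) = (3 + C)*(4 + C)
x(D, r) = (2 + D)²
q = 19 (q = 18 + 1 = 19)
(x(A(6), 4)*(-5))*√(q + 4) = ((2 + (12 + 6² + 7*6))²*(-5))*√(19 + 4) = ((2 + (12 + 36 + 42))²*(-5))*√23 = ((2 + 90)²*(-5))*√23 = (92²*(-5))*√23 = (8464*(-5))*√23 = -42320*√23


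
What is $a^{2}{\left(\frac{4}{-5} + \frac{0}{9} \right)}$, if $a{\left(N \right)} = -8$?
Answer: $64$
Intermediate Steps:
$a^{2}{\left(\frac{4}{-5} + \frac{0}{9} \right)} = \left(-8\right)^{2} = 64$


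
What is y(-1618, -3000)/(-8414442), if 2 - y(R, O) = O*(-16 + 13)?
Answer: 4499/4207221 ≈ 0.0010694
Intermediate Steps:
y(R, O) = 2 + 3*O (y(R, O) = 2 - O*(-16 + 13) = 2 - O*(-3) = 2 - (-3)*O = 2 + 3*O)
y(-1618, -3000)/(-8414442) = (2 + 3*(-3000))/(-8414442) = (2 - 9000)*(-1/8414442) = -8998*(-1/8414442) = 4499/4207221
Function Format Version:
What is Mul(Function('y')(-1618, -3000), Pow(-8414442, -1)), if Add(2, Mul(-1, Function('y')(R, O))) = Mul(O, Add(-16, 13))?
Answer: Rational(4499, 4207221) ≈ 0.0010694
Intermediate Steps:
Function('y')(R, O) = Add(2, Mul(3, O)) (Function('y')(R, O) = Add(2, Mul(-1, Mul(O, Add(-16, 13)))) = Add(2, Mul(-1, Mul(O, -3))) = Add(2, Mul(-1, Mul(-3, O))) = Add(2, Mul(3, O)))
Mul(Function('y')(-1618, -3000), Pow(-8414442, -1)) = Mul(Add(2, Mul(3, -3000)), Pow(-8414442, -1)) = Mul(Add(2, -9000), Rational(-1, 8414442)) = Mul(-8998, Rational(-1, 8414442)) = Rational(4499, 4207221)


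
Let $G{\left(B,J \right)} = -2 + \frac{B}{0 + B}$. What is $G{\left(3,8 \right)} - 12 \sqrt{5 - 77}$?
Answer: $-1 - 72 i \sqrt{2} \approx -1.0 - 101.82 i$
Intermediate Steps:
$G{\left(B,J \right)} = -1$ ($G{\left(B,J \right)} = -2 + \frac{B}{B} = -2 + 1 = -1$)
$G{\left(3,8 \right)} - 12 \sqrt{5 - 77} = -1 - 12 \sqrt{5 - 77} = -1 - 12 \sqrt{-72} = -1 - 12 \cdot 6 i \sqrt{2} = -1 - 72 i \sqrt{2}$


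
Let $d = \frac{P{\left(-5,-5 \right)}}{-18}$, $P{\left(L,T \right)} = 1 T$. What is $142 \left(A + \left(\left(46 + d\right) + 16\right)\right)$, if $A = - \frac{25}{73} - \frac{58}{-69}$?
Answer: $\frac{134702123}{15111} \approx 8914.2$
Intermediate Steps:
$P{\left(L,T \right)} = T$
$A = \frac{2509}{5037}$ ($A = \left(-25\right) \frac{1}{73} - - \frac{58}{69} = - \frac{25}{73} + \frac{58}{69} = \frac{2509}{5037} \approx 0.49811$)
$d = \frac{5}{18}$ ($d = - \frac{5}{-18} = \left(-5\right) \left(- \frac{1}{18}\right) = \frac{5}{18} \approx 0.27778$)
$142 \left(A + \left(\left(46 + d\right) + 16\right)\right) = 142 \left(\frac{2509}{5037} + \left(\left(46 + \frac{5}{18}\right) + 16\right)\right) = 142 \left(\frac{2509}{5037} + \left(\frac{833}{18} + 16\right)\right) = 142 \left(\frac{2509}{5037} + \frac{1121}{18}\right) = 142 \cdot \frac{1897213}{30222} = \frac{134702123}{15111}$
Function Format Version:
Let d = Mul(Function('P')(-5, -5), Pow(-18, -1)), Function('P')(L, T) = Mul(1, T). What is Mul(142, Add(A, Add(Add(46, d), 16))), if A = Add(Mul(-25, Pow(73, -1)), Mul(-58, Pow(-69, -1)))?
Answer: Rational(134702123, 15111) ≈ 8914.2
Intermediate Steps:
Function('P')(L, T) = T
A = Rational(2509, 5037) (A = Add(Mul(-25, Rational(1, 73)), Mul(-58, Rational(-1, 69))) = Add(Rational(-25, 73), Rational(58, 69)) = Rational(2509, 5037) ≈ 0.49811)
d = Rational(5, 18) (d = Mul(-5, Pow(-18, -1)) = Mul(-5, Rational(-1, 18)) = Rational(5, 18) ≈ 0.27778)
Mul(142, Add(A, Add(Add(46, d), 16))) = Mul(142, Add(Rational(2509, 5037), Add(Add(46, Rational(5, 18)), 16))) = Mul(142, Add(Rational(2509, 5037), Add(Rational(833, 18), 16))) = Mul(142, Add(Rational(2509, 5037), Rational(1121, 18))) = Mul(142, Rational(1897213, 30222)) = Rational(134702123, 15111)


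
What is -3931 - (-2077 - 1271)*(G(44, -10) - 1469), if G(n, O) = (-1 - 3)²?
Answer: -4868575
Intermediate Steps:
G(n, O) = 16 (G(n, O) = (-4)² = 16)
-3931 - (-2077 - 1271)*(G(44, -10) - 1469) = -3931 - (-2077 - 1271)*(16 - 1469) = -3931 - (-3348)*(-1453) = -3931 - 1*4864644 = -3931 - 4864644 = -4868575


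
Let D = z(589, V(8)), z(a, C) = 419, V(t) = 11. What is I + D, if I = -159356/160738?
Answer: 33594933/80369 ≈ 418.01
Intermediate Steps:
I = -79678/80369 (I = -159356*1/160738 = -79678/80369 ≈ -0.99140)
D = 419
I + D = -79678/80369 + 419 = 33594933/80369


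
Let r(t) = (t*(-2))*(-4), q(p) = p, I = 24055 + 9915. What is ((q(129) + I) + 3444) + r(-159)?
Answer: 36271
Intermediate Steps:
I = 33970
r(t) = 8*t (r(t) = -2*t*(-4) = 8*t)
((q(129) + I) + 3444) + r(-159) = ((129 + 33970) + 3444) + 8*(-159) = (34099 + 3444) - 1272 = 37543 - 1272 = 36271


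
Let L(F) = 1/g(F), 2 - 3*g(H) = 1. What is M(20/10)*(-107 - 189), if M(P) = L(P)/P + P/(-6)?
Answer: -1036/3 ≈ -345.33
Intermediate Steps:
g(H) = ⅓ (g(H) = ⅔ - ⅓*1 = ⅔ - ⅓ = ⅓)
L(F) = 3 (L(F) = 1/(⅓) = 3)
M(P) = 3/P - P/6 (M(P) = 3/P + P/(-6) = 3/P + P*(-⅙) = 3/P - P/6)
M(20/10)*(-107 - 189) = (3/((20/10)) - 10/(3*10))*(-107 - 189) = (3/((20*(⅒))) - 10/(3*10))*(-296) = (3/2 - ⅙*2)*(-296) = (3*(½) - ⅓)*(-296) = (3/2 - ⅓)*(-296) = (7/6)*(-296) = -1036/3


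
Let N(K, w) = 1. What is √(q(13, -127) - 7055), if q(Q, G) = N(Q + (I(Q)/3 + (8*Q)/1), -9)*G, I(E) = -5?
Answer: 3*I*√798 ≈ 84.747*I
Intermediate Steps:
q(Q, G) = G (q(Q, G) = 1*G = G)
√(q(13, -127) - 7055) = √(-127 - 7055) = √(-7182) = 3*I*√798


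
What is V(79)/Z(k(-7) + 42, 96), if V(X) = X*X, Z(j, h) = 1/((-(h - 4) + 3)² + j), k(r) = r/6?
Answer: 298138811/6 ≈ 4.9690e+7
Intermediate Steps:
k(r) = r/6 (k(r) = r*(⅙) = r/6)
Z(j, h) = 1/(j + (7 - h)²) (Z(j, h) = 1/((-(-4 + h) + 3)² + j) = 1/(((4 - h) + 3)² + j) = 1/((7 - h)² + j) = 1/(j + (7 - h)²))
V(X) = X²
V(79)/Z(k(-7) + 42, 96) = 79²/(1/(((⅙)*(-7) + 42) + (-7 + 96)²)) = 6241/(1/((-7/6 + 42) + 89²)) = 6241/(1/(245/6 + 7921)) = 6241/(1/(47771/6)) = 6241/(6/47771) = 6241*(47771/6) = 298138811/6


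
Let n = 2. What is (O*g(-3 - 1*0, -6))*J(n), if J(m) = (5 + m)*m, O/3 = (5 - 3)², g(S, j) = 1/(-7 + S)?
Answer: -84/5 ≈ -16.800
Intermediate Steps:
O = 12 (O = 3*(5 - 3)² = 3*2² = 3*4 = 12)
J(m) = m*(5 + m)
(O*g(-3 - 1*0, -6))*J(n) = (12/(-7 + (-3 - 1*0)))*(2*(5 + 2)) = (12/(-7 + (-3 + 0)))*(2*7) = (12/(-7 - 3))*14 = (12/(-10))*14 = (12*(-⅒))*14 = -6/5*14 = -84/5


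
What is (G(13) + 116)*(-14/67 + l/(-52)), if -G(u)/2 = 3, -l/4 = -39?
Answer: -23650/67 ≈ -352.98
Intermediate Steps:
l = 156 (l = -4*(-39) = 156)
G(u) = -6 (G(u) = -2*3 = -6)
(G(13) + 116)*(-14/67 + l/(-52)) = (-6 + 116)*(-14/67 + 156/(-52)) = 110*(-14*1/67 + 156*(-1/52)) = 110*(-14/67 - 3) = 110*(-215/67) = -23650/67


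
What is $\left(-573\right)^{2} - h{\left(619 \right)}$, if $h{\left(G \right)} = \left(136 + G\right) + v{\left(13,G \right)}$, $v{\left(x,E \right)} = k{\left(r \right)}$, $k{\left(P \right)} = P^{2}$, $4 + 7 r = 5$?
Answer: $\frac{16051125}{49} \approx 3.2757 \cdot 10^{5}$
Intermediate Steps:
$r = \frac{1}{7}$ ($r = - \frac{4}{7} + \frac{1}{7} \cdot 5 = - \frac{4}{7} + \frac{5}{7} = \frac{1}{7} \approx 0.14286$)
$v{\left(x,E \right)} = \frac{1}{49}$ ($v{\left(x,E \right)} = \left(\frac{1}{7}\right)^{2} = \frac{1}{49}$)
$h{\left(G \right)} = \frac{6665}{49} + G$ ($h{\left(G \right)} = \left(136 + G\right) + \frac{1}{49} = \frac{6665}{49} + G$)
$\left(-573\right)^{2} - h{\left(619 \right)} = \left(-573\right)^{2} - \left(\frac{6665}{49} + 619\right) = 328329 - \frac{36996}{49} = \frac{16051125}{49}$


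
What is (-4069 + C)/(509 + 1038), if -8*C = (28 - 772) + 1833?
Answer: -33641/12376 ≈ -2.7182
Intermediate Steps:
C = -1089/8 (C = -((28 - 772) + 1833)/8 = -(-744 + 1833)/8 = -⅛*1089 = -1089/8 ≈ -136.13)
(-4069 + C)/(509 + 1038) = (-4069 - 1089/8)/(509 + 1038) = -33641/8/1547 = -33641/8*1/1547 = -33641/12376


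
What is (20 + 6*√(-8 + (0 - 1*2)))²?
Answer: 40 + 240*I*√10 ≈ 40.0 + 758.95*I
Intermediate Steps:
(20 + 6*√(-8 + (0 - 1*2)))² = (20 + 6*√(-8 + (0 - 2)))² = (20 + 6*√(-8 - 2))² = (20 + 6*√(-10))² = (20 + 6*(I*√10))² = (20 + 6*I*√10)²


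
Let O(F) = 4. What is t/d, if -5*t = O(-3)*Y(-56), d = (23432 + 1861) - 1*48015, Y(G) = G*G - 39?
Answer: 6194/56805 ≈ 0.10904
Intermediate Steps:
Y(G) = -39 + G² (Y(G) = G² - 39 = -39 + G²)
d = -22722 (d = 25293 - 48015 = -22722)
t = -12388/5 (t = -4*(-39 + (-56)²)/5 = -4*(-39 + 3136)/5 = -4*3097/5 = -⅕*12388 = -12388/5 ≈ -2477.6)
t/d = -12388/5/(-22722) = -12388/5*(-1/22722) = 6194/56805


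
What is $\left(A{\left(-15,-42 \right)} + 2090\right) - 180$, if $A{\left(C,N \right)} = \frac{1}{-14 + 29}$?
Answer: $\frac{28651}{15} \approx 1910.1$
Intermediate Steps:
$A{\left(C,N \right)} = \frac{1}{15}$
$\left(A{\left(-15,-42 \right)} + 2090\right) - 180 = \left(\frac{1}{15} + 2090\right) - 180 = \frac{31351}{15} - 180 = \frac{28651}{15}$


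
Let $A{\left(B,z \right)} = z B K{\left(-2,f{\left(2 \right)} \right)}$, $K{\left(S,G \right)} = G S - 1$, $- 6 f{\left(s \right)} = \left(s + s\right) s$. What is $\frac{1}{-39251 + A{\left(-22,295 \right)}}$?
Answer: $- \frac{3}{150203} \approx -1.9973 \cdot 10^{-5}$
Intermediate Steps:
$f{\left(s \right)} = - \frac{s^{2}}{3}$ ($f{\left(s \right)} = - \frac{\left(s + s\right) s}{6} = - \frac{2 s s}{6} = - \frac{2 s^{2}}{6} = - \frac{s^{2}}{3}$)
$K{\left(S,G \right)} = -1 + G S$
$A{\left(B,z \right)} = \frac{5 B z}{3}$ ($A{\left(B,z \right)} = z B \left(-1 + - \frac{2^{2}}{3} \left(-2\right)\right) = B z \left(-1 + \left(- \frac{1}{3}\right) 4 \left(-2\right)\right) = B z \left(-1 - - \frac{8}{3}\right) = B z \left(-1 + \frac{8}{3}\right) = B z \frac{5}{3} = \frac{5 B z}{3}$)
$\frac{1}{-39251 + A{\left(-22,295 \right)}} = \frac{1}{-39251 + \frac{5}{3} \left(-22\right) 295} = \frac{1}{-39251 - \frac{32450}{3}} = \frac{1}{- \frac{150203}{3}} = - \frac{3}{150203}$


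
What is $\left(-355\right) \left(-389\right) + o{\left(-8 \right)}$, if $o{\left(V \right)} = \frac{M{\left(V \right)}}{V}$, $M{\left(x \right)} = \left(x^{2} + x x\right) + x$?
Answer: $138080$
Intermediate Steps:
$M{\left(x \right)} = x + 2 x^{2}$ ($M{\left(x \right)} = \left(x^{2} + x^{2}\right) + x = 2 x^{2} + x = x + 2 x^{2}$)
$o{\left(V \right)} = 1 + 2 V$ ($o{\left(V \right)} = \frac{V \left(1 + 2 V\right)}{V} = 1 + 2 V$)
$\left(-355\right) \left(-389\right) + o{\left(-8 \right)} = \left(-355\right) \left(-389\right) + \left(1 + 2 \left(-8\right)\right) = 138095 + \left(1 - 16\right) = 138095 - 15 = 138080$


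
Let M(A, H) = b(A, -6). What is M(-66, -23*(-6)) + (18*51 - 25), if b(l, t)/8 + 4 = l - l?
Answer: 861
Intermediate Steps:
b(l, t) = -32 (b(l, t) = -32 + 8*(l - l) = -32 + 8*0 = -32 + 0 = -32)
M(A, H) = -32
M(-66, -23*(-6)) + (18*51 - 25) = -32 + (18*51 - 25) = -32 + (918 - 25) = -32 + 893 = 861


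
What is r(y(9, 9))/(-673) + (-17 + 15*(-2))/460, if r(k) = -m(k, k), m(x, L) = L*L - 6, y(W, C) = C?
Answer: 2869/309580 ≈ 0.0092674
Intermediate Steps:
m(x, L) = -6 + L**2 (m(x, L) = L**2 - 6 = -6 + L**2)
r(k) = 6 - k**2 (r(k) = -(-6 + k**2) = 6 - k**2)
r(y(9, 9))/(-673) + (-17 + 15*(-2))/460 = (6 - 1*9**2)/(-673) + (-17 + 15*(-2))/460 = (6 - 1*81)*(-1/673) + (-17 - 30)*(1/460) = (6 - 81)*(-1/673) - 47*1/460 = -75*(-1/673) - 47/460 = 75/673 - 47/460 = 2869/309580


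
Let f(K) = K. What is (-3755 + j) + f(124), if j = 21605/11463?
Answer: -41600548/11463 ≈ -3629.1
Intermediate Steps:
j = 21605/11463 (j = 21605*(1/11463) = 21605/11463 ≈ 1.8848)
(-3755 + j) + f(124) = (-3755 + 21605/11463) + 124 = -43021960/11463 + 124 = -41600548/11463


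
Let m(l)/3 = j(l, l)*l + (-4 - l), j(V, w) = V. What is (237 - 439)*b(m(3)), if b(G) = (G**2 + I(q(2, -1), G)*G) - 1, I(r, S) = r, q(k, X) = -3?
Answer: -3434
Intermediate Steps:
m(l) = -12 - 3*l + 3*l**2 (m(l) = 3*(l*l + (-4 - l)) = 3*(l**2 + (-4 - l)) = 3*(-4 + l**2 - l) = -12 - 3*l + 3*l**2)
b(G) = -1 + G**2 - 3*G (b(G) = (G**2 - 3*G) - 1 = -1 + G**2 - 3*G)
(237 - 439)*b(m(3)) = (237 - 439)*(-1 + (-12 - 3*3 + 3*3**2)**2 - 3*(-12 - 3*3 + 3*3**2)) = -202*(-1 + (-12 - 9 + 3*9)**2 - 3*(-12 - 9 + 3*9)) = -202*(-1 + (-12 - 9 + 27)**2 - 3*(-12 - 9 + 27)) = -202*(-1 + 6**2 - 3*6) = -202*(-1 + 36 - 18) = -202*17 = -3434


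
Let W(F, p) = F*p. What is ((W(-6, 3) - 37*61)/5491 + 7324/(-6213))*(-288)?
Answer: 274613856/598519 ≈ 458.82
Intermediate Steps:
((W(-6, 3) - 37*61)/5491 + 7324/(-6213))*(-288) = ((-6*3 - 37*61)/5491 + 7324/(-6213))*(-288) = ((-18 - 2257)*(1/5491) + 7324*(-1/6213))*(-288) = (-2275*1/5491 - 7324/6213)*(-288) = (-2275/5491 - 7324/6213)*(-288) = -2860561/1795557*(-288) = 274613856/598519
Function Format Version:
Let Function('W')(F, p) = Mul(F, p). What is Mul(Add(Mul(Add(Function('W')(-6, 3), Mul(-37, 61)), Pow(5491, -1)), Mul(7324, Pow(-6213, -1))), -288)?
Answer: Rational(274613856, 598519) ≈ 458.82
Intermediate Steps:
Mul(Add(Mul(Add(Function('W')(-6, 3), Mul(-37, 61)), Pow(5491, -1)), Mul(7324, Pow(-6213, -1))), -288) = Mul(Add(Mul(Add(Mul(-6, 3), Mul(-37, 61)), Pow(5491, -1)), Mul(7324, Pow(-6213, -1))), -288) = Mul(Add(Mul(Add(-18, -2257), Rational(1, 5491)), Mul(7324, Rational(-1, 6213))), -288) = Mul(Add(Mul(-2275, Rational(1, 5491)), Rational(-7324, 6213)), -288) = Mul(Add(Rational(-2275, 5491), Rational(-7324, 6213)), -288) = Mul(Rational(-2860561, 1795557), -288) = Rational(274613856, 598519)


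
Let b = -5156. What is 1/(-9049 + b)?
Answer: -1/14205 ≈ -7.0398e-5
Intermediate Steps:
1/(-9049 + b) = 1/(-9049 - 5156) = 1/(-14205) = -1/14205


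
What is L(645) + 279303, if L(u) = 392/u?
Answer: 180150827/645 ≈ 2.7930e+5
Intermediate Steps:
L(645) + 279303 = 392/645 + 279303 = 180150827/645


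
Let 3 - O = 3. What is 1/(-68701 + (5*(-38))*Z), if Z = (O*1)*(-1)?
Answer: -1/68701 ≈ -1.4556e-5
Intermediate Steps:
O = 0 (O = 3 - 1*3 = 3 - 3 = 0)
Z = 0 (Z = (0*1)*(-1) = 0*(-1) = 0)
1/(-68701 + (5*(-38))*Z) = 1/(-68701 + (5*(-38))*0) = 1/(-68701 - 190*0) = 1/(-68701 + 0) = 1/(-68701) = -1/68701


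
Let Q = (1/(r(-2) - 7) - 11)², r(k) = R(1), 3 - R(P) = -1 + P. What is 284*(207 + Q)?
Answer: 378927/4 ≈ 94732.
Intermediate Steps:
R(P) = 4 - P (R(P) = 3 - (-1 + P) = 3 + (1 - P) = 4 - P)
r(k) = 3 (r(k) = 4 - 1*1 = 4 - 1 = 3)
Q = 2025/16 (Q = (1/(3 - 7) - 11)² = (1/(-4) - 11)² = (-¼ - 11)² = (-45/4)² = 2025/16 ≈ 126.56)
284*(207 + Q) = 284*(207 + 2025/16) = 284*(5337/16) = 378927/4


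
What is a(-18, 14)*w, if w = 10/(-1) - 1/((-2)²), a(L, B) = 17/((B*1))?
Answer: -697/56 ≈ -12.446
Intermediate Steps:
a(L, B) = 17/B
w = -41/4 (w = 10*(-1) - 1/4 = -10 - 1*¼ = -10 - ¼ = -41/4 ≈ -10.250)
a(-18, 14)*w = (17/14)*(-41/4) = -697/56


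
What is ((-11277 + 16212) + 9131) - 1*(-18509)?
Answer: 32575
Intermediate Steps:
((-11277 + 16212) + 9131) - 1*(-18509) = (4935 + 9131) + 18509 = 14066 + 18509 = 32575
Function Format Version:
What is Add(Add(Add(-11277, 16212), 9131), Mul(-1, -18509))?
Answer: 32575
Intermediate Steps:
Add(Add(Add(-11277, 16212), 9131), Mul(-1, -18509)) = Add(Add(4935, 9131), 18509) = Add(14066, 18509) = 32575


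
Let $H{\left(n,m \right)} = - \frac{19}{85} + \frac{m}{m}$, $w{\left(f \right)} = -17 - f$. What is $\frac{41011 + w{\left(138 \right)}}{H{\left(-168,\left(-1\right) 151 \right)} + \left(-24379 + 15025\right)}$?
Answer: $- \frac{434095}{99378} \approx -4.3681$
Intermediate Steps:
$H{\left(n,m \right)} = \frac{66}{85}$ ($H{\left(n,m \right)} = \left(-19\right) \frac{1}{85} + 1 = - \frac{19}{85} + 1 = \frac{66}{85}$)
$\frac{41011 + w{\left(138 \right)}}{H{\left(-168,\left(-1\right) 151 \right)} + \left(-24379 + 15025\right)} = \frac{41011 - 155}{\frac{66}{85} + \left(-24379 + 15025\right)} = \frac{41011 - 155}{\frac{66}{85} - 9354} = \frac{41011 - 155}{- \frac{795024}{85}} = 40856 \left(- \frac{85}{795024}\right) = - \frac{434095}{99378}$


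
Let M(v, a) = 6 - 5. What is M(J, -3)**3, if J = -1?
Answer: 1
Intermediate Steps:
M(v, a) = 1
M(J, -3)**3 = 1**3 = 1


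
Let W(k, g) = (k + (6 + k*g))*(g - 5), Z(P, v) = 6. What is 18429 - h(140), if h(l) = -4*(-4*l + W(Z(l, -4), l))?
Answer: 476269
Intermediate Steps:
W(k, g) = (-5 + g)*(6 + k + g*k) (W(k, g) = (k + (6 + g*k))*(-5 + g) = (6 + k + g*k)*(-5 + g) = (-5 + g)*(6 + k + g*k))
h(l) = 240 - 24*l**2 + 88*l (h(l) = -4*(-4*l + (-30 - 5*6 + 6*l + 6*l**2 - 4*l*6)) = -4*(-4*l + (-30 - 30 + 6*l + 6*l**2 - 24*l)) = -4*(-4*l + (-60 - 18*l + 6*l**2)) = -4*(-60 - 22*l + 6*l**2) = 240 - 24*l**2 + 88*l)
18429 - h(140) = 18429 - (240 - 24*140**2 + 88*140) = 18429 - (240 - 24*19600 + 12320) = 18429 - (240 - 470400 + 12320) = 18429 - 1*(-457840) = 18429 + 457840 = 476269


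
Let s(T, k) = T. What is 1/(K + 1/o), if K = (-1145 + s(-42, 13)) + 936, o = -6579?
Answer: -6579/1651330 ≈ -0.0039841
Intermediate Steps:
K = -251 (K = (-1145 - 42) + 936 = -1187 + 936 = -251)
1/(K + 1/o) = 1/(-251 + 1/(-6579)) = 1/(-251 - 1/6579) = 1/(-1651330/6579) = -6579/1651330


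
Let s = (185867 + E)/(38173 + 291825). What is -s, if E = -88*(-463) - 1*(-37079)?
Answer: -131845/164999 ≈ -0.79907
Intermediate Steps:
E = 77823 (E = 40744 + 37079 = 77823)
s = 131845/164999 (s = (185867 + 77823)/(38173 + 291825) = 263690/329998 = 263690*(1/329998) = 131845/164999 ≈ 0.79907)
-s = -1*131845/164999 = -131845/164999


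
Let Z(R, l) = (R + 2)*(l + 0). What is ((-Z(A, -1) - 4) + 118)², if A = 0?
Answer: 13456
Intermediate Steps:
Z(R, l) = l*(2 + R) (Z(R, l) = (2 + R)*l = l*(2 + R))
((-Z(A, -1) - 4) + 118)² = ((-(-1)*(2 + 0) - 4) + 118)² = ((-(-1)*2 - 4) + 118)² = ((-1*(-2) - 4) + 118)² = ((2 - 4) + 118)² = (-2 + 118)² = 116² = 13456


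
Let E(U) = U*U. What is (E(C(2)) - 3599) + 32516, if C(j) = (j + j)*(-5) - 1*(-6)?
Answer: 29113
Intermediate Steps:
C(j) = 6 - 10*j (C(j) = (2*j)*(-5) + 6 = -10*j + 6 = 6 - 10*j)
E(U) = U**2
(E(C(2)) - 3599) + 32516 = ((6 - 10*2)**2 - 3599) + 32516 = ((6 - 20)**2 - 3599) + 32516 = ((-14)**2 - 3599) + 32516 = (196 - 3599) + 32516 = -3403 + 32516 = 29113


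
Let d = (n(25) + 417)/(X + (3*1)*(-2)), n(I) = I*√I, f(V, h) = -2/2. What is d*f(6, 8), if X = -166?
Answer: 271/86 ≈ 3.1512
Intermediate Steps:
f(V, h) = -1 (f(V, h) = -2*½ = -1)
n(I) = I^(3/2)
d = -271/86 (d = (25^(3/2) + 417)/(-166 + (3*1)*(-2)) = (125 + 417)/(-166 + 3*(-2)) = 542/(-166 - 6) = 542/(-172) = 542*(-1/172) = -271/86 ≈ -3.1512)
d*f(6, 8) = -271/86*(-1) = 271/86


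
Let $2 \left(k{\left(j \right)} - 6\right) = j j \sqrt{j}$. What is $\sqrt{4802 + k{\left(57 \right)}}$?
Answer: $\frac{\sqrt{19232 + 6498 \sqrt{57}}}{2} \approx 130.66$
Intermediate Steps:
$k{\left(j \right)} = 6 + \frac{j^{\frac{5}{2}}}{2}$ ($k{\left(j \right)} = 6 + \frac{j j \sqrt{j}}{2} = 6 + \frac{j^{2} \sqrt{j}}{2} = 6 + \frac{j^{\frac{5}{2}}}{2}$)
$\sqrt{4802 + k{\left(57 \right)}} = \sqrt{4802 + \left(6 + \frac{57^{\frac{5}{2}}}{2}\right)} = \sqrt{4802 + \left(6 + \frac{3249 \sqrt{57}}{2}\right)} = \sqrt{4808 + \frac{3249 \sqrt{57}}{2}}$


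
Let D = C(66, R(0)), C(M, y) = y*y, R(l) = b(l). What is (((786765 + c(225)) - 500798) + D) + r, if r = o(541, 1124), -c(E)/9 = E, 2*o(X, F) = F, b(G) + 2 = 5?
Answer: 284513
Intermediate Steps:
b(G) = 3 (b(G) = -2 + 5 = 3)
o(X, F) = F/2
c(E) = -9*E
R(l) = 3
C(M, y) = y²
r = 562 (r = (½)*1124 = 562)
D = 9 (D = 3² = 9)
(((786765 + c(225)) - 500798) + D) + r = (((786765 - 9*225) - 500798) + 9) + 562 = (((786765 - 2025) - 500798) + 9) + 562 = ((784740 - 500798) + 9) + 562 = (283942 + 9) + 562 = 283951 + 562 = 284513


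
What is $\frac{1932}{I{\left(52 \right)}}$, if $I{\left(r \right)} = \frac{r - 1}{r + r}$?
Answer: $\frac{66976}{17} \approx 3939.8$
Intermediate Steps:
$I{\left(r \right)} = \frac{-1 + r}{2 r}$
$\frac{1932}{I{\left(52 \right)}} = \frac{1932}{\frac{1}{2} \cdot \frac{1}{52} \left(-1 + 52\right)} = \frac{1932}{\frac{1}{2} \cdot \frac{1}{52} \cdot 51} = \frac{1932}{\frac{51}{104}} = 1932 \cdot \frac{104}{51} = \frac{66976}{17}$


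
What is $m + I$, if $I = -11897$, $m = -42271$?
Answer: $-54168$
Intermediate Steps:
$m + I = -42271 - 11897 = -54168$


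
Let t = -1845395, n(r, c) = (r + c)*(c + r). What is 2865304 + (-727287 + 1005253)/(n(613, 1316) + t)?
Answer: 2687148132175/937823 ≈ 2.8653e+6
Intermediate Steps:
n(r, c) = (c + r)² (n(r, c) = (c + r)*(c + r) = (c + r)²)
2865304 + (-727287 + 1005253)/(n(613, 1316) + t) = 2865304 + (-727287 + 1005253)/((1316 + 613)² - 1845395) = 2865304 + 277966/(1929² - 1845395) = 2865304 + 277966/(3721041 - 1845395) = 2865304 + 277966/1875646 = 2865304 + 277966*(1/1875646) = 2865304 + 138983/937823 = 2687148132175/937823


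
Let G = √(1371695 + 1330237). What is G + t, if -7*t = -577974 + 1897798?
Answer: -1319824/7 + 2*√675483 ≈ -1.8690e+5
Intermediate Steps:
t = -1319824/7 (t = -(-577974 + 1897798)/7 = -⅐*1319824 = -1319824/7 ≈ -1.8855e+5)
G = 2*√675483 (G = √2701932 = 2*√675483 ≈ 1643.8)
G + t = 2*√675483 - 1319824/7 = -1319824/7 + 2*√675483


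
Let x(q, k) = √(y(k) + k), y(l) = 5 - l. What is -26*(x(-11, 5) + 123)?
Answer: -3198 - 26*√5 ≈ -3256.1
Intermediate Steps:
x(q, k) = √5 (x(q, k) = √((5 - k) + k) = √5)
-26*(x(-11, 5) + 123) = -26*(√5 + 123) = -26*(123 + √5) = -3198 - 26*√5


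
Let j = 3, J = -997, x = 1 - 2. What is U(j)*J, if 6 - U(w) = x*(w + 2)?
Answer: -10967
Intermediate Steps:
x = -1
U(w) = 8 + w (U(w) = 6 - (-1)*(w + 2) = 6 - (-1)*(2 + w) = 6 - (-2 - w) = 6 + (2 + w) = 8 + w)
U(j)*J = (8 + 3)*(-997) = 11*(-997) = -10967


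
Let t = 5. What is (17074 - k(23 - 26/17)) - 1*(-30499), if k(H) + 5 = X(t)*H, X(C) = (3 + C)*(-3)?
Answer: 817586/17 ≈ 48093.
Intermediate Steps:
X(C) = -9 - 3*C
k(H) = -5 - 24*H (k(H) = -5 + (-9 - 3*5)*H = -5 + (-9 - 15)*H = -5 - 24*H)
(17074 - k(23 - 26/17)) - 1*(-30499) = (17074 - (-5 - 24*(23 - 26/17))) - 1*(-30499) = (17074 - (-5 - 24*(23 - 26/17))) + 30499 = (17074 - (-5 - 24*365/17)) + 30499 = (17074 - (-5 - 8760/17)) + 30499 = (17074 - 1*(-8845/17)) + 30499 = (17074 + 8845/17) + 30499 = 299103/17 + 30499 = 817586/17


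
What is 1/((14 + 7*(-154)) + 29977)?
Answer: 1/28913 ≈ 3.4587e-5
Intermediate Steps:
1/((14 + 7*(-154)) + 29977) = 1/((14 - 1078) + 29977) = 1/(-1064 + 29977) = 1/28913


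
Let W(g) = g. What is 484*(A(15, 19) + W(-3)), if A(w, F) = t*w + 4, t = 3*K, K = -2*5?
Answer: -217316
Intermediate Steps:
K = -10
t = -30 (t = 3*(-10) = -30)
A(w, F) = 4 - 30*w (A(w, F) = -30*w + 4 = 4 - 30*w)
484*(A(15, 19) + W(-3)) = 484*((4 - 30*15) - 3) = 484*((4 - 450) - 3) = 484*(-446 - 3) = 484*(-449) = -217316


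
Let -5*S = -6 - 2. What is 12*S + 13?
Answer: 161/5 ≈ 32.200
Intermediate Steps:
S = 8/5 (S = -(-6 - 2)/5 = -⅕*(-8) = 8/5 ≈ 1.6000)
12*S + 13 = 12*(8/5) + 13 = 96/5 + 13 = 161/5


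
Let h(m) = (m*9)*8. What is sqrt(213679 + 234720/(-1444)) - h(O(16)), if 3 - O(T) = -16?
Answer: -1368 + sqrt(77079439)/19 ≈ -905.92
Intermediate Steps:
O(T) = 19 (O(T) = 3 - 1*(-16) = 3 + 16 = 19)
h(m) = 72*m (h(m) = (9*m)*8 = 72*m)
sqrt(213679 + 234720/(-1444)) - h(O(16)) = sqrt(213679 + 234720/(-1444)) - 72*19 = sqrt(213679 + 234720*(-1/1444)) - 1*1368 = sqrt(213679 - 58680/361) - 1368 = sqrt(77079439/361) - 1368 = sqrt(77079439)/19 - 1368 = -1368 + sqrt(77079439)/19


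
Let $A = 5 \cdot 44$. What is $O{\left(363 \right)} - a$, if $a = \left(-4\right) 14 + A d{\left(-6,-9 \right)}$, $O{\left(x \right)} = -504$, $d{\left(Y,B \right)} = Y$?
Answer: $872$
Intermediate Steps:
$A = 220$
$a = -1376$ ($a = \left(-4\right) 14 + 220 \left(-6\right) = -56 - 1320 = -1376$)
$O{\left(363 \right)} - a = -504 - -1376 = -504 + 1376 = 872$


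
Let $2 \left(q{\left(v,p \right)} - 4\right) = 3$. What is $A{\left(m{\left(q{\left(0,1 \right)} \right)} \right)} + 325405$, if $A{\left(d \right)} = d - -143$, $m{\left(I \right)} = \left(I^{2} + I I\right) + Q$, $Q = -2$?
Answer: $\frac{651213}{2} \approx 3.2561 \cdot 10^{5}$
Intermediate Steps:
$q{\left(v,p \right)} = \frac{11}{2}$ ($q{\left(v,p \right)} = 4 + \frac{1}{2} \cdot 3 = 4 + \frac{3}{2} = \frac{11}{2}$)
$m{\left(I \right)} = -2 + 2 I^{2}$ ($m{\left(I \right)} = \left(I^{2} + I I\right) - 2 = \left(I^{2} + I^{2}\right) - 2 = 2 I^{2} - 2 = -2 + 2 I^{2}$)
$A{\left(d \right)} = 143 + d$ ($A{\left(d \right)} = d + 143 = 143 + d$)
$A{\left(m{\left(q{\left(0,1 \right)} \right)} \right)} + 325405 = \left(143 - \left(2 - 2 \left(\frac{11}{2}\right)^{2}\right)\right) + 325405 = \left(143 + \left(-2 + 2 \cdot \frac{121}{4}\right)\right) + 325405 = \left(143 + \left(-2 + \frac{121}{2}\right)\right) + 325405 = \left(143 + \frac{117}{2}\right) + 325405 = \frac{403}{2} + 325405 = \frac{651213}{2}$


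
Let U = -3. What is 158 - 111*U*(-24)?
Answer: -7834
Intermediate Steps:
158 - 111*U*(-24) = 158 - (-333)*(-24) = 158 - 111*72 = 158 - 7992 = -7834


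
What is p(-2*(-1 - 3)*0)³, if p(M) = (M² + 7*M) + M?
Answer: 0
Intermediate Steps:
p(M) = M² + 8*M
p(-2*(-1 - 3)*0)³ = ((-2*(-1 - 3)*0)*(8 - 2*(-1 - 3)*0))³ = ((-2*(-4)*0)*(8 - 2*(-4)*0))³ = ((8*0)*(8 + 8*0))³ = (0*(8 + 0))³ = (0*8)³ = 0³ = 0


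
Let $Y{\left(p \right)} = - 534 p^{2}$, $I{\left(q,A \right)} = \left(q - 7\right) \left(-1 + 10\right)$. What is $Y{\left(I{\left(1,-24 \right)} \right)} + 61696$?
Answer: $-1495448$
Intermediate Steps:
$I{\left(q,A \right)} = -63 + 9 q$ ($I{\left(q,A \right)} = \left(-7 + q\right) 9 = -63 + 9 q$)
$Y{\left(I{\left(1,-24 \right)} \right)} + 61696 = - 534 \left(-63 + 9 \cdot 1\right)^{2} + 61696 = - 534 \left(-63 + 9\right)^{2} + 61696 = - 534 \left(-54\right)^{2} + 61696 = \left(-534\right) 2916 + 61696 = -1557144 + 61696 = -1495448$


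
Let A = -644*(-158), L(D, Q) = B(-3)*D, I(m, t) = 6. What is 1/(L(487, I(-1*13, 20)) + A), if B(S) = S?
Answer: 1/100291 ≈ 9.9710e-6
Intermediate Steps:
L(D, Q) = -3*D
A = 101752
1/(L(487, I(-1*13, 20)) + A) = 1/(-3*487 + 101752) = 1/(-1461 + 101752) = 1/100291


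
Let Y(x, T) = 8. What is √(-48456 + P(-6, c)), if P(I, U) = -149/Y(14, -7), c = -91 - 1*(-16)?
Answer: I*√775594/4 ≈ 220.17*I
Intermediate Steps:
c = -75 (c = -91 + 16 = -75)
P(I, U) = -149/8
√(-48456 + P(-6, c)) = √(-48456 - 149/8) = √(-387797/8) = I*√775594/4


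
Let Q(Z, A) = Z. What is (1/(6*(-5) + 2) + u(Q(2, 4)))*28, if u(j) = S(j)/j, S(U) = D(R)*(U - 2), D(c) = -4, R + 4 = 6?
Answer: -1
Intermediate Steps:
R = 2 (R = -4 + 6 = 2)
S(U) = 8 - 4*U (S(U) = -4*(U - 2) = -4*(-2 + U) = 8 - 4*U)
u(j) = (8 - 4*j)/j
(1/(6*(-5) + 2) + u(Q(2, 4)))*28 = (1/(6*(-5) + 2) + (-4 + 8/2))*28 = (1/(-30 + 2) + (-4 + 8*(1/2)))*28 = (1/(-28) + (-4 + 4))*28 = (-1/28 + 0)*28 = -1/28*28 = -1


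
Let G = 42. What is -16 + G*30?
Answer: 1244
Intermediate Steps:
-16 + G*30 = -16 + 42*30 = -16 + 1260 = 1244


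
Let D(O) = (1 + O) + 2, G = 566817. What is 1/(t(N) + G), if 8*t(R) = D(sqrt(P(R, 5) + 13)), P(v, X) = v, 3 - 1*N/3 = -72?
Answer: 36276312/20562043942283 - 8*sqrt(238)/20562043942283 ≈ 1.7642e-6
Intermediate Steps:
N = 225 (N = 9 - 3*(-72) = 9 + 216 = 225)
D(O) = 3 + O
t(R) = 3/8 + sqrt(13 + R)/8 (t(R) = (3 + sqrt(R + 13))/8 = (3 + sqrt(13 + R))/8 = 3/8 + sqrt(13 + R)/8)
1/(t(N) + G) = 1/((3/8 + sqrt(13 + 225)/8) + 566817) = 1/((3/8 + sqrt(238)/8) + 566817) = 1/(4534539/8 + sqrt(238)/8)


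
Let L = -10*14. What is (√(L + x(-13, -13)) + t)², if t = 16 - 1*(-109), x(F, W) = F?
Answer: 15472 + 750*I*√17 ≈ 15472.0 + 3092.3*I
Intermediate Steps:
t = 125 (t = 16 + 109 = 125)
L = -140
(√(L + x(-13, -13)) + t)² = (√(-140 - 13) + 125)² = (√(-153) + 125)² = (3*I*√17 + 125)² = (125 + 3*I*√17)²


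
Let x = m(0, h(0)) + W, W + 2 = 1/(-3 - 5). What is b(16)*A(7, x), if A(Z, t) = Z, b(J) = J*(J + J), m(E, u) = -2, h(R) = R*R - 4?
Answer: 3584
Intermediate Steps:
h(R) = -4 + R² (h(R) = R² - 4 = -4 + R²)
W = -17/8 (W = -2 + 1/(-3 - 5) = -2 + 1/(-8) = -2 - ⅛ = -17/8 ≈ -2.1250)
x = -33/8 (x = -2 - 17/8 = -33/8 ≈ -4.1250)
b(J) = 2*J² (b(J) = J*(2*J) = 2*J²)
b(16)*A(7, x) = (2*16²)*7 = (2*256)*7 = 512*7 = 3584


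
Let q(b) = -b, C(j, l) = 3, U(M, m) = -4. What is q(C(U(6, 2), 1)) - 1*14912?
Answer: -14915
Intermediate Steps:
q(C(U(6, 2), 1)) - 1*14912 = -1*3 - 1*14912 = -3 - 14912 = -14915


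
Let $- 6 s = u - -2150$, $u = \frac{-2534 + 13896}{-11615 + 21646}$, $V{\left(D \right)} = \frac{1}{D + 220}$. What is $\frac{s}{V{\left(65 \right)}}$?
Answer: $- \frac{1024955570}{10031} \approx -1.0218 \cdot 10^{5}$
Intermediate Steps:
$V{\left(D \right)} = \frac{1}{220 + D}$
$u = \frac{11362}{10031} \approx 1.1327$
$s = - \frac{10789006}{30093}$ ($s = - \frac{\frac{11362}{10031} - -2150}{6} = - \frac{\frac{11362}{10031} + 2150}{6} = \left(- \frac{1}{6}\right) \frac{21578012}{10031} = - \frac{10789006}{30093} \approx -358.52$)
$\frac{s}{V{\left(65 \right)}} = - \frac{10789006}{30093 \frac{1}{220 + 65}} = - \frac{10789006}{30093 \cdot \frac{1}{285}} = - \frac{10789006 \frac{1}{\frac{1}{285}}}{30093} = \left(- \frac{10789006}{30093}\right) 285 = - \frac{1024955570}{10031}$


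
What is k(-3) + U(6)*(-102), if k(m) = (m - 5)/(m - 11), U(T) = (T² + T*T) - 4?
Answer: -48548/7 ≈ -6935.4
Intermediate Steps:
U(T) = -4 + 2*T² (U(T) = (T² + T²) - 4 = 2*T² - 4 = -4 + 2*T²)
k(m) = (-5 + m)/(-11 + m)
k(-3) + U(6)*(-102) = (-5 - 3)/(-11 - 3) + (-4 + 2*6²)*(-102) = -8/(-14) + (-4 + 2*36)*(-102) = -1/14*(-8) + (-4 + 72)*(-102) = 4/7 + 68*(-102) = 4/7 - 6936 = -48548/7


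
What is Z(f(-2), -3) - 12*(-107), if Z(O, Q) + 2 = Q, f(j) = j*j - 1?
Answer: 1279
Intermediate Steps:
f(j) = -1 + j**2 (f(j) = j**2 - 1 = -1 + j**2)
Z(O, Q) = -2 + Q
Z(f(-2), -3) - 12*(-107) = (-2 - 3) - 12*(-107) = -5 + 1284 = 1279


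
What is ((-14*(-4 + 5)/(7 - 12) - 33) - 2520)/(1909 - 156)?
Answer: -12751/8765 ≈ -1.4548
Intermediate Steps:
((-14*(-4 + 5)/(7 - 12) - 33) - 2520)/(1909 - 156) = ((-14/(-5) - 33) - 2520)/1753 = ((-14*(-1)/5 - 33) - 2520)*(1/1753) = ((-14*(-1/5) - 33) - 2520)*(1/1753) = ((14/5 - 33) - 2520)*(1/1753) = (-151/5 - 2520)*(1/1753) = -12751/5*1/1753 = -12751/8765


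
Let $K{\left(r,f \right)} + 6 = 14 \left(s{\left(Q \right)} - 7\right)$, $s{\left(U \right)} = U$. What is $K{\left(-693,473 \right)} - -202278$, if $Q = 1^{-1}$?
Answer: $202188$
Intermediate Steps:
$Q = 1$
$K{\left(r,f \right)} = -90$ ($K{\left(r,f \right)} = -6 + 14 \left(1 - 7\right) = -6 + 14 \left(-6\right) = -6 - 84 = -90$)
$K{\left(-693,473 \right)} - -202278 = -90 - -202278 = -90 + 202278 = 202188$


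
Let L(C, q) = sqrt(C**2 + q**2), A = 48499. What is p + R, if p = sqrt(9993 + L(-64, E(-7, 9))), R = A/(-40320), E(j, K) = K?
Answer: -48499/40320 + sqrt(9993 + sqrt(4177)) ≈ 99.085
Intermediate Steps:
R = -48499/40320 (R = 48499/(-40320) = 48499*(-1/40320) = -48499/40320 ≈ -1.2029)
p = sqrt(9993 + sqrt(4177)) (p = sqrt(9993 + sqrt((-64)**2 + 9**2)) = sqrt(9993 + sqrt(4096 + 81)) = sqrt(9993 + sqrt(4177)) ≈ 100.29)
p + R = sqrt(9993 + sqrt(4177)) - 48499/40320 = -48499/40320 + sqrt(9993 + sqrt(4177))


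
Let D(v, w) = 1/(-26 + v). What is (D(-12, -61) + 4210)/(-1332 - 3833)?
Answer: -159979/196270 ≈ -0.81510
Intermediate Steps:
(D(-12, -61) + 4210)/(-1332 - 3833) = (1/(-26 - 12) + 4210)/(-1332 - 3833) = (1/(-38) + 4210)/(-5165) = (-1/38 + 4210)*(-1/5165) = (159979/38)*(-1/5165) = -159979/196270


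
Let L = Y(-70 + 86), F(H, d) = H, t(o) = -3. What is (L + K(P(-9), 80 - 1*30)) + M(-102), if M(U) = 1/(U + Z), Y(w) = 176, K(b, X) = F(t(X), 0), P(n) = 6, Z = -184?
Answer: 49477/286 ≈ 173.00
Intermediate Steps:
K(b, X) = -3
L = 176
M(U) = 1/(-184 + U) (M(U) = 1/(U - 184) = 1/(-184 + U))
(L + K(P(-9), 80 - 1*30)) + M(-102) = (176 - 3) + 1/(-184 - 102) = 173 + 1/(-286) = 173 - 1/286 = 49477/286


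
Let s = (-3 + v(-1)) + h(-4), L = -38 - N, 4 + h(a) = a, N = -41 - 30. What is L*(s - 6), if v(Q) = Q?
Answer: -594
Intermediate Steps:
N = -71
h(a) = -4 + a
L = 33 (L = -38 - 1*(-71) = -38 + 71 = 33)
s = -12 (s = (-3 - 1) + (-4 - 4) = -4 - 8 = -12)
L*(s - 6) = 33*(-12 - 6) = 33*(-18) = -594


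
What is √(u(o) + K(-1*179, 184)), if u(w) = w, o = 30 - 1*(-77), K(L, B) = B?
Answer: √291 ≈ 17.059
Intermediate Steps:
o = 107 (o = 30 + 77 = 107)
√(u(o) + K(-1*179, 184)) = √(107 + 184) = √291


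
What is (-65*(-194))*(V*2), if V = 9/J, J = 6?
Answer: 37830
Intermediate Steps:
V = 3/2 (V = 9/6 = 9*(1/6) = 3/2 ≈ 1.5000)
(-65*(-194))*(V*2) = (-65*(-194))*((3/2)*2) = 12610*3 = 37830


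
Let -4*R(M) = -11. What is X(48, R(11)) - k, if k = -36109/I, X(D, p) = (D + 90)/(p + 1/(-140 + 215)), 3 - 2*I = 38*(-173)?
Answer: 332156522/5452333 ≈ 60.920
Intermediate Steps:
I = 6577/2 (I = 3/2 - 19*(-173) = 3/2 - 1/2*(-6574) = 3/2 + 3287 = 6577/2 ≈ 3288.5)
R(M) = 11/4 (R(M) = -1/4*(-11) = 11/4)
X(D, p) = (90 + D)/(1/75 + p) (X(D, p) = (90 + D)/(p + 1/75) = (90 + D)/(1/75 + p))
k = -72218/6577 (k = -36109/6577/2 = -36109*2/6577 = -72218/6577 ≈ -10.980)
X(48, R(11)) - k = 75*(90 + 48)/(1 + 75*(11/4)) - 1*(-72218/6577) = 75*138/(1 + 825/4) + 72218/6577 = 75*138/(829/4) + 72218/6577 = 75*(4/829)*138 + 72218/6577 = 41400/829 + 72218/6577 = 332156522/5452333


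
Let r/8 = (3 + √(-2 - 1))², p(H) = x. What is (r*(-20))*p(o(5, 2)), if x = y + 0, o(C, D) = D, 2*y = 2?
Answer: -960 - 960*I*√3 ≈ -960.0 - 1662.8*I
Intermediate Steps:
y = 1 (y = (½)*2 = 1)
x = 1 (x = 1 + 0 = 1)
p(H) = 1
r = 8*(3 + I*√3)² (r = 8*(3 + √(-2 - 1))² = 8*(3 + √(-3))² = 8*(3 + I*√3)² ≈ 48.0 + 83.138*I)
(r*(-20))*p(o(5, 2)) = ((48 + 48*I*√3)*(-20))*1 = (-960 - 960*I*√3)*1 = -960 - 960*I*√3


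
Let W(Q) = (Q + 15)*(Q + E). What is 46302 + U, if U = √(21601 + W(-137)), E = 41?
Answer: 46302 + √33313 ≈ 46485.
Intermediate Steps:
W(Q) = (15 + Q)*(41 + Q) (W(Q) = (Q + 15)*(Q + 41) = (15 + Q)*(41 + Q))
U = √33313 (U = √(21601 + (615 + (-137)² + 56*(-137))) = √(21601 + (615 + 18769 - 7672)) = √(21601 + 11712) = √33313 ≈ 182.52)
46302 + U = 46302 + √33313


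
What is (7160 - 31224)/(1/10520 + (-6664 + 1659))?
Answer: 253153280/52652599 ≈ 4.8080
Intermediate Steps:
(7160 - 31224)/(1/10520 + (-6664 + 1659)) = -24064/(1/10520 - 5005) = -24064/(-52652599/10520) = -24064*(-10520/52652599) = 253153280/52652599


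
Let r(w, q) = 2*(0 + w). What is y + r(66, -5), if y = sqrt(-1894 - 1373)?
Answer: 132 + 33*I*sqrt(3) ≈ 132.0 + 57.158*I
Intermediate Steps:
r(w, q) = 2*w
y = 33*I*sqrt(3) (y = sqrt(-3267) = 33*I*sqrt(3) ≈ 57.158*I)
y + r(66, -5) = 33*I*sqrt(3) + 2*66 = 33*I*sqrt(3) + 132 = 132 + 33*I*sqrt(3)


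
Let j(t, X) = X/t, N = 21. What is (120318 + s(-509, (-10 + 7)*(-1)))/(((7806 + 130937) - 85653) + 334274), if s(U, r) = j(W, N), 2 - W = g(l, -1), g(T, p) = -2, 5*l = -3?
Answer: 481293/1549456 ≈ 0.31062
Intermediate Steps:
l = -⅗ (l = (⅕)*(-3) = -⅗ ≈ -0.60000)
W = 4 (W = 2 - 1*(-2) = 2 + 2 = 4)
s(U, r) = 21/4
(120318 + s(-509, (-10 + 7)*(-1)))/(((7806 + 130937) - 85653) + 334274) = (120318 + 21/4)/(((7806 + 130937) - 85653) + 334274) = 481293/(4*((138743 - 85653) + 334274)) = 481293/(4*(53090 + 334274)) = (481293/4)/387364 = (481293/4)*(1/387364) = 481293/1549456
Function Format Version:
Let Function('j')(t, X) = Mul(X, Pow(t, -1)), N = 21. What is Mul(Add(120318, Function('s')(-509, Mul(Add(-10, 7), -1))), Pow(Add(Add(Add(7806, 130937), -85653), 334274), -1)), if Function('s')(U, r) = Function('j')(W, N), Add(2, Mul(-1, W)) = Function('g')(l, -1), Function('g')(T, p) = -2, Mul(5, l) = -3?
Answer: Rational(481293, 1549456) ≈ 0.31062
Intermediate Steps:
l = Rational(-3, 5) (l = Mul(Rational(1, 5), -3) = Rational(-3, 5) ≈ -0.60000)
W = 4 (W = Add(2, Mul(-1, -2)) = Add(2, 2) = 4)
Function('s')(U, r) = Rational(21, 4) (Function('s')(U, r) = Mul(21, Pow(4, -1)) = Mul(21, Rational(1, 4)) = Rational(21, 4))
Mul(Add(120318, Function('s')(-509, Mul(Add(-10, 7), -1))), Pow(Add(Add(Add(7806, 130937), -85653), 334274), -1)) = Mul(Add(120318, Rational(21, 4)), Pow(Add(Add(Add(7806, 130937), -85653), 334274), -1)) = Mul(Rational(481293, 4), Pow(Add(Add(138743, -85653), 334274), -1)) = Mul(Rational(481293, 4), Pow(Add(53090, 334274), -1)) = Mul(Rational(481293, 4), Pow(387364, -1)) = Mul(Rational(481293, 4), Rational(1, 387364)) = Rational(481293, 1549456)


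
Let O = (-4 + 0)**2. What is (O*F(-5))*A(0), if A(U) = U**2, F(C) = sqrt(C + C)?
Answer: 0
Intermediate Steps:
F(C) = sqrt(2)*sqrt(C) (F(C) = sqrt(2*C) = sqrt(2)*sqrt(C))
O = 16 (O = (-4)**2 = 16)
(O*F(-5))*A(0) = (16*(sqrt(2)*sqrt(-5)))*0**2 = (16*(sqrt(2)*(I*sqrt(5))))*0 = (16*(I*sqrt(10)))*0 = (16*I*sqrt(10))*0 = 0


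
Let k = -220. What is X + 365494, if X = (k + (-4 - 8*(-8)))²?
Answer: 391094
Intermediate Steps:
X = 25600 (X = (-220 + (-4 - 8*(-8)))² = (-220 + (-4 + 64))² = (-220 + 60)² = (-160)² = 25600)
X + 365494 = 25600 + 365494 = 391094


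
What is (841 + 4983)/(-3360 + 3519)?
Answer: 5824/159 ≈ 36.629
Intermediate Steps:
(841 + 4983)/(-3360 + 3519) = 5824/159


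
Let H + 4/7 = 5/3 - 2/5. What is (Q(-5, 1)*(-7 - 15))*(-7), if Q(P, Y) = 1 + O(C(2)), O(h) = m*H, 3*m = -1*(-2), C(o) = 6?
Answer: 10142/45 ≈ 225.38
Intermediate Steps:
m = 2/3 (m = (-1*(-2))/3 = (1/3)*2 = 2/3 ≈ 0.66667)
H = 73/105 (H = -4/7 + (5/3 - 2/5) = -4/7 + 19/15 = 73/105 ≈ 0.69524)
O(h) = 146/315 (O(h) = (2/3)*(73/105) = 146/315)
Q(P, Y) = 461/315 (Q(P, Y) = 1 + 146/315 = 461/315)
(Q(-5, 1)*(-7 - 15))*(-7) = (461*(-7 - 15)/315)*(-7) = ((461/315)*(-22))*(-7) = -10142/315*(-7) = 10142/45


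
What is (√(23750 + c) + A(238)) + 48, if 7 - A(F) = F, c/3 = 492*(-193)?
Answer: -183 + 11*I*√2158 ≈ -183.0 + 511.0*I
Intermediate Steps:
c = -284868 (c = 3*(492*(-193)) = 3*(-94956) = -284868)
A(F) = 7 - F
(√(23750 + c) + A(238)) + 48 = (√(23750 - 284868) + (7 - 1*238)) + 48 = (√(-261118) + (7 - 238)) + 48 = (11*I*√2158 - 231) + 48 = (-231 + 11*I*√2158) + 48 = -183 + 11*I*√2158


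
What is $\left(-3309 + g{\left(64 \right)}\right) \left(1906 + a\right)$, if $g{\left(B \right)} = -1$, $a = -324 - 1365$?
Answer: $-718270$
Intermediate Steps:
$a = -1689$ ($a = -324 - 1365 = -1689$)
$\left(-3309 + g{\left(64 \right)}\right) \left(1906 + a\right) = \left(-3309 - 1\right) \left(1906 - 1689\right) = \left(-3310\right) 217 = -718270$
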